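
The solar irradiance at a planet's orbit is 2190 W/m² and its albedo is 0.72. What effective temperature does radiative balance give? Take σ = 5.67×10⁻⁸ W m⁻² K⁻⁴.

T ≈ 228 K

Power absorbed = (1−a)S·πR²; power emitted = 4πR²σT⁴. Equating and cancelling πR²:
T = ((1−a)S / 4σ)^(1/4) = (613 / (4 × 5.67×10⁻⁸))^(1/4) = (2.70×10^9)^(1/4).
T = 228 K.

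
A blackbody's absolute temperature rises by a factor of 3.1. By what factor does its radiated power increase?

P ∝ T⁴, so the power scales as (3.1)⁴ = 92.4.

factor ≈ 92.4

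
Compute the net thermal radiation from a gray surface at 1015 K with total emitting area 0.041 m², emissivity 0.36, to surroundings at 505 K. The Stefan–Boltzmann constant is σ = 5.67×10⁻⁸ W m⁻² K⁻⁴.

Q = εσA(T⁴ − T_s⁴). T⁴ − T_s⁴ = (1015)⁴ − (505)⁴ = 1.06×10^12 − 6.50×10^10 = 9.96×10^11 K⁴.
Q = 0.36 × 5.67×10⁻⁸ × 0.0410 × 9.96×10^11 = 834 W.

Q ≈ 834 W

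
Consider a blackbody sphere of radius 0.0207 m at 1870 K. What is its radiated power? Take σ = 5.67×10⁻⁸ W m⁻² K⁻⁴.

A = 4πr² = 4π × (0.0207)² = 5.38×10^-3 m².
P = σAT⁴ = 5.67×10⁻⁸ × 5.38×10^-3 × (1870)⁴ = 5.67×10⁻⁸ × 5.38×10^-3 × 1.22×10^13.
P = 3730 W.

P ≈ 3730 W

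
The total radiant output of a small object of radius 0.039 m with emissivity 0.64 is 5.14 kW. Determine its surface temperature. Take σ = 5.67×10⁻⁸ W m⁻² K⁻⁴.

T ≈ 1650 K

A = 4πr² = 4π × (0.039)² = 0.0191 m².
From P = εσAT⁴, T = (P / εσA)^(1/4) = (5140 / (0.64 × 5.67×10⁻⁸ × 0.0191))^(1/4).
T = (7.41×10^12)^(1/4) = 1650 K.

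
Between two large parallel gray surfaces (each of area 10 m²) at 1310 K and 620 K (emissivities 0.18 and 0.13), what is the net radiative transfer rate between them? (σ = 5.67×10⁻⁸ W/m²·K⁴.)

For two large parallel gray plates, q = σ(T₁⁴ − T₂⁴) / (1/ε₁ + 1/ε₂ − 1).
1/ε₁ + 1/ε₂ − 1 = 1/0.18 + 1/0.13 − 1 = 12.25.
T₁⁴ − T₂⁴ = 2.94×10^12 − 1.48×10^11 = 2.80×10^12 K⁴.
q = 5.67×10⁻⁸ × 2.80×10^12 / 12.25 = 12900 W/m².
Q = q·A = 12900 × 10 = 1.29×10^5 W.

Q ≈ 1.29×10^5 W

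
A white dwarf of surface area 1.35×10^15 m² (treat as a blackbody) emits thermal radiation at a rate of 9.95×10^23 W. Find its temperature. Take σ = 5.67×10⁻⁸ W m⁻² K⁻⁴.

From P = σAT⁴, T = (P / σA)^(1/4) = (9.95×10^23 / (5.67×10⁻⁸ × 1.35×10^15))^(1/4).
T = (1.30×10^16)^(1/4) = 10700 K.

T ≈ 10700 K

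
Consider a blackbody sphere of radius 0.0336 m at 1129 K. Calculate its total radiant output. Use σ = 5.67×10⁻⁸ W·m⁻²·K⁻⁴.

P ≈ 1310 W

A = 4πr² = 4π × (0.0336)² = 0.0142 m².
P = σAT⁴ = 5.67×10⁻⁸ × 0.0142 × (1129)⁴ = 5.67×10⁻⁸ × 0.0142 × 1.62×10^12.
P = 1310 W.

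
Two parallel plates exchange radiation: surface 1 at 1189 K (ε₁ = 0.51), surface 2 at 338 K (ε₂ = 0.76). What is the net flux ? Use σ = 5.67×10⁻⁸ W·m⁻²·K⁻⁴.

q ≈ 49500 W/m²

For two large parallel gray plates, q = σ(T₁⁴ − T₂⁴) / (1/ε₁ + 1/ε₂ − 1).
1/ε₁ + 1/ε₂ − 1 = 1/0.51 + 1/0.76 − 1 = 2.277.
T₁⁴ − T₂⁴ = 2.00×10^12 − 1.31×10^10 = 1.99×10^12 K⁴.
q = 5.67×10⁻⁸ × 1.99×10^12 / 2.277 = 49500 W/m².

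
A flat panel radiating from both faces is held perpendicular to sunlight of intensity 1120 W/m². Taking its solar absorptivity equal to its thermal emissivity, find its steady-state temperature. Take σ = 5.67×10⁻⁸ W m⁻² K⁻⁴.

T ≈ 315 K

Absorbed flux αS = emitted flux 2εσT⁴ per unit area; with α = ε this gives T = (S/2σ)^(1/4).
T = (1120 / (2 × 5.67×10⁻⁸))^(1/4) = (9.88×10^9)^(1/4).
T = 315 K.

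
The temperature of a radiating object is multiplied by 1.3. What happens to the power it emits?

P ∝ T⁴, so the power scales as (1.3)⁴ = 2.86.

factor ≈ 2.86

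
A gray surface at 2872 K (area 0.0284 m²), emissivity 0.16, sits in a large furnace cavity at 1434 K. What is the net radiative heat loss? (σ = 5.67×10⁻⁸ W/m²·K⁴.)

Q ≈ 16400 W

Q = εσA(T⁴ − T_s⁴). T⁴ − T_s⁴ = (2872)⁴ − (1434)⁴ = 6.80×10^13 − 4.23×10^12 = 6.38×10^13 K⁴.
Q = 0.16 × 5.67×10⁻⁸ × 0.0284 × 6.38×10^13 = 16400 W.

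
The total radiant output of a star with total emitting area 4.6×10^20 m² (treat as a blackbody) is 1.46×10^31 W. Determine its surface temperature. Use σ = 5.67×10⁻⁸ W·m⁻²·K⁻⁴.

From P = σAT⁴, T = (P / σA)^(1/4) = (1.46×10^31 / (5.67×10⁻⁸ × 4.60×10^20))^(1/4).
T = (5.60×10^17)^(1/4) = 27400 K.

T ≈ 27400 K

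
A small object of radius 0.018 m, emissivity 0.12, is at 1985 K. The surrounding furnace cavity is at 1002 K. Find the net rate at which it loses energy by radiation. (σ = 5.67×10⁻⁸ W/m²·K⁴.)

A = 4πr² = 4π × (0.018)² = 4.07×10^-3 m².
Q = εσA(T⁴ − T_s⁴). T⁴ − T_s⁴ = (1985)⁴ − (1002)⁴ = 1.55×10^13 − 1.01×10^12 = 1.45×10^13 K⁴.
Q = 0.12 × 5.67×10⁻⁸ × 4.07×10^-3 × 1.45×10^13 = 402 W.

Q ≈ 402 W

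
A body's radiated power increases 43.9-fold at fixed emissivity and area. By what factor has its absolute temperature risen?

P ∝ T⁴ ⇒ T ∝ P^(1/4), so T scales by (43.9)^(1/4) = 2.57.

factor ≈ 2.57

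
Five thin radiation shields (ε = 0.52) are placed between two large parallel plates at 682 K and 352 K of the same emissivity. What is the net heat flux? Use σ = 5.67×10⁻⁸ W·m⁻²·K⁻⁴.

q ≈ 667 W/m²

Each of the 6 gaps contributes resistance (2/ε − 1) = 2/0.52 − 1 = 2.846; total = 17.08.
q = σ(T₁⁴ − T₂⁴) / 17.08 = 5.67×10⁻⁸ × 2.01×10^11 / 17.08 = 667 W/m².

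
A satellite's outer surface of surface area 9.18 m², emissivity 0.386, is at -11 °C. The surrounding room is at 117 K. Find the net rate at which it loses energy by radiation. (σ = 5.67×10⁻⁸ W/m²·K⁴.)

Q ≈ 909 W

Convert: -11 °C = 262 K.
Q = εσA(T⁴ − T_s⁴). T⁴ − T_s⁴ = (262)⁴ − (117)⁴ = 4.71×10^9 − 1.87×10^8 = 4.52×10^9 K⁴.
Q = 0.386 × 5.67×10⁻⁸ × 9.18 × 4.52×10^9 = 909 W.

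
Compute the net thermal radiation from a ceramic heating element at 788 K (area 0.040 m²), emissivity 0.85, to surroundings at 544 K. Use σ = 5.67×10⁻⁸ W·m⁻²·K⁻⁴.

Q = εσA(T⁴ − T_s⁴). T⁴ − T_s⁴ = (788)⁴ − (544)⁴ = 3.86×10^11 − 8.76×10^10 = 2.98×10^11 K⁴.
Q = 0.85 × 5.67×10⁻⁸ × 0.0400 × 2.98×10^11 = 574 W.

Q ≈ 574 W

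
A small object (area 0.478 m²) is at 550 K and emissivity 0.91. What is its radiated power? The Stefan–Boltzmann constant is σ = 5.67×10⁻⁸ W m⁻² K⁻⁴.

P ≈ 2260 W

P = εσAT⁴ = 0.91 × 5.67×10⁻⁸ × 0.478 × (550)⁴ = 0.91 × 5.67×10⁻⁸ × 0.478 × 9.15×10^10.
P = 2260 W.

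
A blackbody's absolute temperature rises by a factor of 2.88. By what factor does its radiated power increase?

factor ≈ 68.8

P ∝ T⁴, so the power scales as (2.88)⁴ = 68.8.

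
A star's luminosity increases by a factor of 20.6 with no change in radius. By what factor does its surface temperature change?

factor ≈ 2.13

P ∝ T⁴ ⇒ T ∝ P^(1/4), so T scales by (20.6)^(1/4) = 2.13.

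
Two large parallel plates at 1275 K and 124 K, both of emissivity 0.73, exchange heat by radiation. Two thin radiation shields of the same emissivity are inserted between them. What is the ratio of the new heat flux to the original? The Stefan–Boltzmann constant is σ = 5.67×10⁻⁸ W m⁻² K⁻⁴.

ratio ≈ 0.333

With N identical shields there are N+1 = 3 gaps in series, each with the same radiative resistance, so the flux falls to 1/(N+1) of its unshielded value.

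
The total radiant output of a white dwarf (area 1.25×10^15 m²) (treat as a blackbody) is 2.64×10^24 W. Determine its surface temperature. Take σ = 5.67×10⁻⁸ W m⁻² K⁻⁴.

From P = σAT⁴, T = (P / σA)^(1/4) = (2.64×10^24 / (5.67×10⁻⁸ × 1.25×10^15))^(1/4).
T = (3.72×10^16)^(1/4) = 13900 K.

T ≈ 13900 K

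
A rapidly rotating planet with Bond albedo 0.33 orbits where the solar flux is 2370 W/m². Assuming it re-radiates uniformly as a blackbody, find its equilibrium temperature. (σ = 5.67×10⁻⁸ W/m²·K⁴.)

Power absorbed = (1−a)S·πR²; power emitted = 4πR²σT⁴. Equating and cancelling πR²:
T = ((1−a)S / 4σ)^(1/4) = (1590 / (4 × 5.67×10⁻⁸))^(1/4) = (7.00×10^9)^(1/4).
T = 289 K.

T ≈ 289 K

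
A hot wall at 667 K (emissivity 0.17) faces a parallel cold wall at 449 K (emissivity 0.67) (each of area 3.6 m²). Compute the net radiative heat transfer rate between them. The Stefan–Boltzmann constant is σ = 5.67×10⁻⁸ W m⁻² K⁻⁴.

Q ≈ 5040 W

For two large parallel gray plates, q = σ(T₁⁴ − T₂⁴) / (1/ε₁ + 1/ε₂ − 1).
1/ε₁ + 1/ε₂ − 1 = 1/0.17 + 1/0.67 − 1 = 6.375.
T₁⁴ − T₂⁴ = 1.98×10^11 − 4.06×10^10 = 1.57×10^11 K⁴.
q = 5.67×10⁻⁸ × 1.57×10^11 / 6.375 = 1400 W/m².
Q = q·A = 1400 × 3.6 = 5040 W.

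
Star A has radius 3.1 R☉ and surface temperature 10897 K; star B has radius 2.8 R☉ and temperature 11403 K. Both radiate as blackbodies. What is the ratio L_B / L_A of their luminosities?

L_B/L_A ≈ 0.978

L = 4πR²σT⁴ ∝ R²T⁴, so L_B/L_A = (2.8/3.1)² × (11403/10897)⁴ = 0.816 × 1.20 = 0.978.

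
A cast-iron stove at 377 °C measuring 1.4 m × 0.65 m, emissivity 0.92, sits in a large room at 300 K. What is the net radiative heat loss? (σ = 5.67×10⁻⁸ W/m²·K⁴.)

Q ≈ 8090 W

A = 1.4 × 0.65 = 0.910 m².
Convert: 377 °C = 650 K.
Q = εσA(T⁴ − T_s⁴). T⁴ − T_s⁴ = (650)⁴ − (300)⁴ = 1.79×10^11 − 8.10×10^9 = 1.70×10^11 K⁴.
Q = 0.92 × 5.67×10⁻⁸ × 0.910 × 1.70×10^11 = 8090 W.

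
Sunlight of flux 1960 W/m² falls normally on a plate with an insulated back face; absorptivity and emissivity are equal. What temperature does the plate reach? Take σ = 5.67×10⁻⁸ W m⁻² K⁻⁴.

T ≈ 431 K

Absorbed flux αS = emitted flux εσT⁴ (one radiating face); with α = ε, T = (S/σ)^(1/4).
T = (1960 / 5.67×10⁻⁸)^(1/4) = (3.46×10^10)^(1/4).
T = 431 K.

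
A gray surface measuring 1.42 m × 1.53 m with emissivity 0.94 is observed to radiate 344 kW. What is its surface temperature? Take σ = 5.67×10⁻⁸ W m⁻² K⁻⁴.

T ≈ 1310 K

A = 1.42 × 1.53 = 2.17 m².
From P = εσAT⁴, T = (P / εσA)^(1/4) = (3.44×10^5 / (0.94 × 5.67×10⁻⁸ × 2.17))^(1/4).
T = (2.97×10^12)^(1/4) = 1310 K.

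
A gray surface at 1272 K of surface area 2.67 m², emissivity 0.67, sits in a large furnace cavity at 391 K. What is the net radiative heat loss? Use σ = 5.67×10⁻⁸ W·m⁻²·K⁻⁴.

Q = εσA(T⁴ − T_s⁴). T⁴ − T_s⁴ = (1272)⁴ − (391)⁴ = 2.62×10^12 − 2.34×10^10 = 2.59×10^12 K⁴.
Q = 0.67 × 5.67×10⁻⁸ × 2.67 × 2.59×10^12 = 2.63×10^5 W.

Q ≈ 2.63×10^5 W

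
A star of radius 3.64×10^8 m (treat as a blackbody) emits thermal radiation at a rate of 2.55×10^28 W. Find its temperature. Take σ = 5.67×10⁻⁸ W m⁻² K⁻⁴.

A = 4πr² = 4π × (3.64×10^8)² = 1.66×10^18 m².
From P = σAT⁴, T = (P / σA)^(1/4) = (2.55×10^28 / (5.67×10⁻⁸ × 1.66×10^18))^(1/4).
T = (2.70×10^17)^(1/4) = 22800 K.

T ≈ 22800 K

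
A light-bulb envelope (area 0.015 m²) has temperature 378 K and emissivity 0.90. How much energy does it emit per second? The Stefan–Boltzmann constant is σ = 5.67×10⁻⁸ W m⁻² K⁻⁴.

Stefan–Boltzmann: P = εσAT⁴ = 0.90 × 5.67×10⁻⁸ × 0.0150 × (378)⁴ = 0.90 × 5.67×10⁻⁸ × 0.0150 × 2.04×10^10.
P = 15.6 W.

P ≈ 15.6 W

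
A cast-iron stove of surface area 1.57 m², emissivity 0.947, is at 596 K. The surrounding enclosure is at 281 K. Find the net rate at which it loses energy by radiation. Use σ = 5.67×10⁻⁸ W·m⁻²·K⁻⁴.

Q ≈ 10100 W

Q = εσA(T⁴ − T_s⁴). T⁴ − T_s⁴ = (596)⁴ − (281)⁴ = 1.26×10^11 − 6.23×10^9 = 1.20×10^11 K⁴.
Q = 0.947 × 5.67×10⁻⁸ × 1.57 × 1.20×10^11 = 10100 W.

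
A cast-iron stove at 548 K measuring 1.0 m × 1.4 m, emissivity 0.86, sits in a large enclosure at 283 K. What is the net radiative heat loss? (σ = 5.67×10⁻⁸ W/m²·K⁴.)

Q ≈ 5720 W

A = 1.0 × 1.4 = 1.40 m².
Q = εσA(T⁴ − T_s⁴). T⁴ − T_s⁴ = (548)⁴ − (283)⁴ = 9.02×10^10 − 6.41×10^9 = 8.38×10^10 K⁴.
Q = 0.86 × 5.67×10⁻⁸ × 1.40 × 8.38×10^10 = 5720 W.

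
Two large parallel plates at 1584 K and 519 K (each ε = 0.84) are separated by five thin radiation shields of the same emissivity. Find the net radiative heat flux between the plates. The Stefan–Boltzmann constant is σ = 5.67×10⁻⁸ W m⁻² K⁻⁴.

Each of the 6 gaps contributes resistance (2/ε − 1) = 2/0.84 − 1 = 1.381; total = 8.286.
q = σ(T₁⁴ − T₂⁴) / 8.286 = 5.67×10⁻⁸ × 6.22×10^12 / 8.286 = 42600 W/m².

q ≈ 42600 W/m²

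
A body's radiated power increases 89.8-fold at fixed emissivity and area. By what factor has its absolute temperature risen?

factor ≈ 3.08

P ∝ T⁴ ⇒ T ∝ P^(1/4), so T scales by (89.8)^(1/4) = 3.08.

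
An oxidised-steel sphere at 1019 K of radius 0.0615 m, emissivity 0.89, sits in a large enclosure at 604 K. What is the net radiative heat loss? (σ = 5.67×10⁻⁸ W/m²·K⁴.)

Q ≈ 2270 W

A = 4πr² = 4π × (0.0615)² = 0.0475 m².
Q = εσA(T⁴ − T_s⁴). T⁴ − T_s⁴ = (1019)⁴ − (604)⁴ = 1.08×10^12 − 1.33×10^11 = 9.45×10^11 K⁴.
Q = 0.89 × 5.67×10⁻⁸ × 0.0475 × 9.45×10^11 = 2270 W.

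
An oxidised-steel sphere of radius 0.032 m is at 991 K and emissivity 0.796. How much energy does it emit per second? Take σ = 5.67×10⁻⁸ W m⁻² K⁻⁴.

A = 4πr² = 4π × (0.032)² = 0.0129 m².
Stefan–Boltzmann: P = εσAT⁴ = 0.796 × 5.67×10⁻⁸ × 0.0129 × (991)⁴ = 0.796 × 5.67×10⁻⁸ × 0.0129 × 9.64×10^11.
P = 560 W.

P ≈ 560 W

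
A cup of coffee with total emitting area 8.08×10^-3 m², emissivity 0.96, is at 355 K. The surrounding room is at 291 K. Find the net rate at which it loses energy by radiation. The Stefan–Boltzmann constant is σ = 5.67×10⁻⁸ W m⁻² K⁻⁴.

Q ≈ 3.83 W

Q = εσA(T⁴ − T_s⁴). T⁴ − T_s⁴ = (355)⁴ − (291)⁴ = 1.59×10^10 − 7.17×10^9 = 8.71×10^9 K⁴.
Q = 0.96 × 5.67×10⁻⁸ × 8.08×10^-3 × 8.71×10^9 = 3.83 W.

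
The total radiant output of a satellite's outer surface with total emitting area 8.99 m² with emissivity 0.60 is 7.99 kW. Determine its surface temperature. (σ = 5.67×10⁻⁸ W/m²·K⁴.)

T ≈ 402 K

From P = εσAT⁴, T = (P / εσA)^(1/4) = (7990 / (0.60 × 5.67×10⁻⁸ × 8.99))^(1/4).
T = (2.61×10^10)^(1/4) = 402 K.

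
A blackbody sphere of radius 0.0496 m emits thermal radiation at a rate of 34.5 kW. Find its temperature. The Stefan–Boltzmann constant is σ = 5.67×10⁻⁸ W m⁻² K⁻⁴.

T ≈ 2110 K

A = 4πr² = 4π × (0.0496)² = 0.0309 m².
From P = σAT⁴, T = (P / σA)^(1/4) = (34500 / (5.67×10⁻⁸ × 0.0309))^(1/4).
T = (1.97×10^13)^(1/4) = 2110 K.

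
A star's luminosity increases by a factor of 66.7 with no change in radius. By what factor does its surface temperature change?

P ∝ T⁴ ⇒ T ∝ P^(1/4), so T scales by (66.7)^(1/4) = 2.86.

factor ≈ 2.86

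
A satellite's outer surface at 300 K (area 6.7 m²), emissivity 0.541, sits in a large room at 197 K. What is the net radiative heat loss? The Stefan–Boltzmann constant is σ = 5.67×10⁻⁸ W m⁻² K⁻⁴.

Q = εσA(T⁴ − T_s⁴). T⁴ − T_s⁴ = (300)⁴ − (197)⁴ = 8.10×10^9 − 1.51×10^9 = 6.59×10^9 K⁴.
Q = 0.541 × 5.67×10⁻⁸ × 6.70 × 6.59×10^9 = 1360 W.

Q ≈ 1360 W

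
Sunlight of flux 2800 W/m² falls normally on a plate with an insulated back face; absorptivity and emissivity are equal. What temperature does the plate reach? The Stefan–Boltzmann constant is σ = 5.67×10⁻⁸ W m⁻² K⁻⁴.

T ≈ 471 K

Absorbed flux αS = emitted flux εσT⁴ (one radiating face); with α = ε, T = (S/σ)^(1/4).
T = (2800 / 5.67×10⁻⁸)^(1/4) = (4.94×10^10)^(1/4).
T = 471 K.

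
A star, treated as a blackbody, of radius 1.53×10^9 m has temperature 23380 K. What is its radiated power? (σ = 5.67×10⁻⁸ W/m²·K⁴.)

P ≈ 4.98×10^29 W

A = 4πr² = 4π × (1.53×10^9)² = 2.94×10^19 m².
P = σAT⁴ = 5.67×10⁻⁸ × 2.94×10^19 × (23380)⁴ = 5.67×10⁻⁸ × 2.94×10^19 × 2.99×10^17.
P = 4.98×10^29 W.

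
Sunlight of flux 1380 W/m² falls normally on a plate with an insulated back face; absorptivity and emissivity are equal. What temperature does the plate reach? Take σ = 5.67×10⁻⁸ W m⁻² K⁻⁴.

T ≈ 395 K

Absorbed flux αS = emitted flux εσT⁴ (one radiating face); with α = ε, T = (S/σ)^(1/4).
T = (1380 / 5.67×10⁻⁸)^(1/4) = (2.43×10^10)^(1/4).
T = 395 K.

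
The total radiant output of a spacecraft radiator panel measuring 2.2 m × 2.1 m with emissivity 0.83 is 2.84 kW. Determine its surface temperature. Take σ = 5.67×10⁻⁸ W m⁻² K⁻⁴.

T ≈ 338 K

A = 2.2 × 2.1 = 4.62 m².
From P = εσAT⁴, T = (P / εσA)^(1/4) = (2840 / (0.83 × 5.67×10⁻⁸ × 4.62))^(1/4).
T = (1.31×10^10)^(1/4) = 338 K.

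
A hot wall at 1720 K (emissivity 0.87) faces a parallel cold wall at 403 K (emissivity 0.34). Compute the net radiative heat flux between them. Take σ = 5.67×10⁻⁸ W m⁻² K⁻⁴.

For two large parallel gray plates, q = σ(T₁⁴ − T₂⁴) / (1/ε₁ + 1/ε₂ − 1).
1/ε₁ + 1/ε₂ − 1 = 1/0.87 + 1/0.34 − 1 = 3.091.
T₁⁴ − T₂⁴ = 8.75×10^12 − 2.64×10^10 = 8.73×10^12 K⁴.
q = 5.67×10⁻⁸ × 8.73×10^12 / 3.091 = 1.60×10^5 W/m².

q ≈ 1.60×10^5 W/m²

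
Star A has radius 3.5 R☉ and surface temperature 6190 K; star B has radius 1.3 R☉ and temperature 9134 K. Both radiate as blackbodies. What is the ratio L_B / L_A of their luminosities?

L_B/L_A ≈ 0.654

L = 4πR²σT⁴ ∝ R²T⁴, so L_B/L_A = (1.3/3.5)² × (9134/6190)⁴ = 0.138 × 4.74 = 0.654.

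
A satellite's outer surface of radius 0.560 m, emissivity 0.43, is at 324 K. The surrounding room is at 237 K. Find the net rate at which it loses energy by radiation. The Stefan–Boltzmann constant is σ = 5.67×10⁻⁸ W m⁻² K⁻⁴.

Q ≈ 756 W

A = 4πr² = 4π × (0.560)² = 3.94 m².
Q = εσA(T⁴ − T_s⁴). T⁴ − T_s⁴ = (324)⁴ − (237)⁴ = 1.10×10^10 − 3.15×10^9 = 7.87×10^9 K⁴.
Q = 0.43 × 5.67×10⁻⁸ × 3.94 × 7.87×10^9 = 756 W.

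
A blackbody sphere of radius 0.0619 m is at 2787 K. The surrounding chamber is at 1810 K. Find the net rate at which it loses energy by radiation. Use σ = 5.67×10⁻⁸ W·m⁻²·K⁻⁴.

A = 4πr² = 4π × (0.0619)² = 0.0481 m².
Q = σA(T⁴ − T_s⁴). T⁴ − T_s⁴ = (2787)⁴ − (1810)⁴ = 6.03×10^13 − 1.07×10^13 = 4.96×10^13 K⁴.
Q = 5.67×10⁻⁸ × 0.0481 × 4.96×10^13 = 1.35×10^5 W.

Q ≈ 1.35×10^5 W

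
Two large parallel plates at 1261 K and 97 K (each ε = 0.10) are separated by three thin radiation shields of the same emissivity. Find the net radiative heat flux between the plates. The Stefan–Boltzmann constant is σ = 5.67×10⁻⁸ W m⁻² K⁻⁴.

Each of the 4 gaps contributes resistance (2/ε − 1) = 2/0.10 − 1 = 19.00; total = 76.00.
q = σ(T₁⁴ − T₂⁴) / 76.00 = 5.67×10⁻⁸ × 2.53×10^12 / 76.00 = 1890 W/m².

q ≈ 1890 W/m²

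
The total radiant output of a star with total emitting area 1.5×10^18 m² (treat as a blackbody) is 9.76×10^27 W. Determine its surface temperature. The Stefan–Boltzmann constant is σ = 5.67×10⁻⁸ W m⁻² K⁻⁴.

T ≈ 18400 K

From P = σAT⁴, T = (P / σA)^(1/4) = (9.76×10^27 / (5.67×10⁻⁸ × 1.50×10^18))^(1/4).
T = (1.15×10^17)^(1/4) = 18400 K.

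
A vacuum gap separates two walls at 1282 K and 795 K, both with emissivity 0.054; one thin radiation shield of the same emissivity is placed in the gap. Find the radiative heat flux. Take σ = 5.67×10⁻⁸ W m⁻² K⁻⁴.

q ≈ 1810 W/m²

Each of the 2 gaps contributes resistance (2/ε − 1) = 2/0.054 − 1 = 36.04; total = 72.07.
q = σ(T₁⁴ − T₂⁴) / 72.07 = 5.67×10⁻⁸ × 2.30×10^12 / 72.07 = 1810 W/m².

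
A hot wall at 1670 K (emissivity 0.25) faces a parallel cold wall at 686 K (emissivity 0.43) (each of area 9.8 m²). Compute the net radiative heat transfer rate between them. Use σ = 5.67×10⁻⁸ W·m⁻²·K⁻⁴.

Q ≈ 7.88×10^5 W

For two large parallel gray plates, q = σ(T₁⁴ − T₂⁴) / (1/ε₁ + 1/ε₂ − 1).
1/ε₁ + 1/ε₂ − 1 = 1/0.25 + 1/0.43 − 1 = 5.326.
T₁⁴ − T₂⁴ = 7.78×10^12 − 2.21×10^11 = 7.56×10^12 K⁴.
q = 5.67×10⁻⁸ × 7.56×10^12 / 5.326 = 80500 W/m².
Q = q·A = 80500 × 9.8 = 7.88×10^5 W.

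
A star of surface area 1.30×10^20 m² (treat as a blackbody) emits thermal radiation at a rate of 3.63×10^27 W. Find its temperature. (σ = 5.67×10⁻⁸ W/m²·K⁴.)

From P = σAT⁴, T = (P / σA)^(1/4) = (3.63×10^27 / (5.67×10⁻⁸ × 1.30×10^20))^(1/4).
T = (4.92×10^14)^(1/4) = 4710 K.

T ≈ 4710 K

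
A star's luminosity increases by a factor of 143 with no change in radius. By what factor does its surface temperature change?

factor ≈ 3.46

P ∝ T⁴ ⇒ T ∝ P^(1/4), so T scales by (143)^(1/4) = 3.46.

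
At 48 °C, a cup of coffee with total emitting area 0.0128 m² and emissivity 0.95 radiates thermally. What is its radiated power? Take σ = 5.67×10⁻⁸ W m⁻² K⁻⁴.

P ≈ 7.32 W

48 °C = 321 K.
P = εσAT⁴ = 0.95 × 5.67×10⁻⁸ × 0.0128 × (321)⁴ = 0.95 × 5.67×10⁻⁸ × 0.0128 × 1.06×10^10.
P = 7.32 W.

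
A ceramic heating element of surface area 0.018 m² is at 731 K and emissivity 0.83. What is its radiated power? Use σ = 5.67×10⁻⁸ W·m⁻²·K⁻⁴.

Stefan–Boltzmann: P = εσAT⁴ = 0.83 × 5.67×10⁻⁸ × 0.0180 × (731)⁴ = 0.83 × 5.67×10⁻⁸ × 0.0180 × 2.86×10^11.
P = 242 W.

P ≈ 242 W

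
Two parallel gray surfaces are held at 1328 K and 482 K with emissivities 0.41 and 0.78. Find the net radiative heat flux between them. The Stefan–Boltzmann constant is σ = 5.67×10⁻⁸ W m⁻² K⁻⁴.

For two large parallel gray plates, q = σ(T₁⁴ − T₂⁴) / (1/ε₁ + 1/ε₂ − 1).
1/ε₁ + 1/ε₂ − 1 = 1/0.41 + 1/0.78 − 1 = 2.721.
T₁⁴ − T₂⁴ = 3.11×10^12 − 5.40×10^10 = 3.06×10^12 K⁴.
q = 5.67×10⁻⁸ × 3.06×10^12 / 2.721 = 63700 W/m².

q ≈ 63700 W/m²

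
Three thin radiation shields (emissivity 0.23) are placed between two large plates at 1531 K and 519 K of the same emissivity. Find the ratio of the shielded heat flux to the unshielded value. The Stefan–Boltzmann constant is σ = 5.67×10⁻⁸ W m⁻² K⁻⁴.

With N identical shields there are N+1 = 4 gaps in series, each with the same radiative resistance, so the flux falls to 1/(N+1) of its unshielded value.

ratio ≈ 0.250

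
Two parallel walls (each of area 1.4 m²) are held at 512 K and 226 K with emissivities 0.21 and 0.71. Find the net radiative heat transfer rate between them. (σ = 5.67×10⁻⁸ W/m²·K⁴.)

Q ≈ 1010 W

For two large parallel gray plates, q = σ(T₁⁴ − T₂⁴) / (1/ε₁ + 1/ε₂ − 1).
1/ε₁ + 1/ε₂ − 1 = 1/0.21 + 1/0.71 − 1 = 5.170.
T₁⁴ − T₂⁴ = 6.87×10^10 − 2.61×10^9 = 6.61×10^10 K⁴.
q = 5.67×10⁻⁸ × 6.61×10^10 / 5.170 = 725 W/m².
Q = q·A = 725 × 1.4 = 1010 W.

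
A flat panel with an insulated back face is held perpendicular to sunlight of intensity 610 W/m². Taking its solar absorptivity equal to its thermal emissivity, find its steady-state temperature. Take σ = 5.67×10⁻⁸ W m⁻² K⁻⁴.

Absorbed flux αS = emitted flux εσT⁴ (one radiating face); with α = ε, T = (S/σ)^(1/4).
T = (610 / 5.67×10⁻⁸)^(1/4) = (1.08×10^10)^(1/4).
T = 322 K.

T ≈ 322 K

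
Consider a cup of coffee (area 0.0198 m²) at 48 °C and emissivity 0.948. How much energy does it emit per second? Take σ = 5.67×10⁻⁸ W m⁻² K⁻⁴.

48 °C = 321 K.
Stefan–Boltzmann: P = εσAT⁴ = 0.948 × 5.67×10⁻⁸ × 0.0198 × (321)⁴ = 0.948 × 5.67×10⁻⁸ × 0.0198 × 1.06×10^10.
P = 11.3 W.

P ≈ 11.3 W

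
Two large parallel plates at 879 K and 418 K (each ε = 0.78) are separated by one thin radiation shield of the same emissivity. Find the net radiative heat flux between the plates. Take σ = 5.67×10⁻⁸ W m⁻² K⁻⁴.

q ≈ 10300 W/m²

Each of the 2 gaps contributes resistance (2/ε − 1) = 2/0.78 − 1 = 1.564; total = 3.128.
q = σ(T₁⁴ − T₂⁴) / 3.128 = 5.67×10⁻⁸ × 5.66×10^11 / 3.128 = 10300 W/m².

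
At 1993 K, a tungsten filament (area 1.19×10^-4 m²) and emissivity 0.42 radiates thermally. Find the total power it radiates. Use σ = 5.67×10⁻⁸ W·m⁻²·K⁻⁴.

P ≈ 44.7 W

P = εσAT⁴ = 0.42 × 5.67×10⁻⁸ × 1.19×10^-4 × (1993)⁴ = 0.42 × 5.67×10⁻⁸ × 1.19×10^-4 × 1.58×10^13.
P = 44.7 W.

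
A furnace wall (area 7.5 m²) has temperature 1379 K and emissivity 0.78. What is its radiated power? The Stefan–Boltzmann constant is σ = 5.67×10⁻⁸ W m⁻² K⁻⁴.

P ≈ 1.20×10^6 W

P = εσAT⁴ = 0.78 × 5.67×10⁻⁸ × 7.50 × (1379)⁴ = 0.78 × 5.67×10⁻⁸ × 7.50 × 3.62×10^12.
P = 1.20×10^6 W.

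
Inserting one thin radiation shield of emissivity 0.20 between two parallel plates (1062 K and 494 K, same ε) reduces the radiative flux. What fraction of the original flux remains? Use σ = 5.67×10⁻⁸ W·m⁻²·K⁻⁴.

ratio ≈ 0.500

With N identical shields there are N+1 = 2 gaps in series, each with the same radiative resistance, so the flux falls to 1/(N+1) of its unshielded value.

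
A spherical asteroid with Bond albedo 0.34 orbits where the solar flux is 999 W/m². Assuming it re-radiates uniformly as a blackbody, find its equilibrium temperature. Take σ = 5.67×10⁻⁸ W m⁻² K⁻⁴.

Power absorbed = (1−a)S·πR²; power emitted = 4πR²σT⁴. Equating and cancelling πR²:
T = ((1−a)S / 4σ)^(1/4) = (659 / (4 × 5.67×10⁻⁸))^(1/4) = (2.91×10^9)^(1/4).
T = 232 K.

T ≈ 232 K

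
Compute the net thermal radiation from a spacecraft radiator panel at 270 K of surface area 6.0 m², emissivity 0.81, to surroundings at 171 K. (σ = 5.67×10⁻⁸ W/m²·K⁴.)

Q = εσA(T⁴ − T_s⁴). T⁴ − T_s⁴ = (270)⁴ − (171)⁴ = 5.31×10^9 − 8.55×10^8 = 4.46×10^9 K⁴.
Q = 0.81 × 5.67×10⁻⁸ × 6.00 × 4.46×10^9 = 1230 W.

Q ≈ 1230 W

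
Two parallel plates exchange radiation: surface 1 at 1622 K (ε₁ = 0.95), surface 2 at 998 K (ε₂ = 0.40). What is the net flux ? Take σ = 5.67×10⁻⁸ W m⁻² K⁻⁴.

q ≈ 1.32×10^5 W/m²

For two large parallel gray plates, q = σ(T₁⁴ − T₂⁴) / (1/ε₁ + 1/ε₂ − 1).
1/ε₁ + 1/ε₂ − 1 = 1/0.95 + 1/0.40 − 1 = 2.553.
T₁⁴ − T₂⁴ = 6.92×10^12 − 9.92×10^11 = 5.93×10^12 K⁴.
q = 5.67×10⁻⁸ × 5.93×10^12 / 2.553 = 1.32×10^5 W/m².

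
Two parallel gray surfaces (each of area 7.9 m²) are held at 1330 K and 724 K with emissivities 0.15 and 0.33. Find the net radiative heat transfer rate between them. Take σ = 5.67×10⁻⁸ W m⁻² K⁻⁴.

For two large parallel gray plates, q = σ(T₁⁴ − T₂⁴) / (1/ε₁ + 1/ε₂ − 1).
1/ε₁ + 1/ε₂ − 1 = 1/0.15 + 1/0.33 − 1 = 8.697.
T₁⁴ − T₂⁴ = 3.13×10^12 − 2.75×10^11 = 2.85×10^12 K⁴.
q = 5.67×10⁻⁸ × 2.85×10^12 / 8.697 = 18600 W/m².
Q = q·A = 18600 × 7.9 = 1.47×10^5 W.

Q ≈ 1.47×10^5 W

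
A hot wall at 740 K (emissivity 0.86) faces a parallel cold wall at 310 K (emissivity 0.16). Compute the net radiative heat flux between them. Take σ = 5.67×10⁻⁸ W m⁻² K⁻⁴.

For two large parallel gray plates, q = σ(T₁⁴ − T₂⁴) / (1/ε₁ + 1/ε₂ − 1).
1/ε₁ + 1/ε₂ − 1 = 1/0.86 + 1/0.16 − 1 = 6.413.
T₁⁴ − T₂⁴ = 3.00×10^11 − 9.24×10^9 = 2.91×10^11 K⁴.
q = 5.67×10⁻⁸ × 2.91×10^11 / 6.413 = 2570 W/m².

q ≈ 2570 W/m²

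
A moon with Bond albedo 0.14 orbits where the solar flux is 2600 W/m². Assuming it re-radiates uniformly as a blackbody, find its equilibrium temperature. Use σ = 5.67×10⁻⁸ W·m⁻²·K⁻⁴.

Power absorbed = (1−a)S·πR²; power emitted = 4πR²σT⁴. Equating and cancelling πR²:
T = ((1−a)S / 4σ)^(1/4) = (2240 / (4 × 5.67×10⁻⁸))^(1/4) = (9.86×10^9)^(1/4).
T = 315 K.

T ≈ 315 K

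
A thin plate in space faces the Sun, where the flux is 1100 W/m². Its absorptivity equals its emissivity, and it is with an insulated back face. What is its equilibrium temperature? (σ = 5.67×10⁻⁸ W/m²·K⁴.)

Absorbed flux αS = emitted flux εσT⁴ (one radiating face); with α = ε, T = (S/σ)^(1/4).
T = (1100 / 5.67×10⁻⁸)^(1/4) = (1.94×10^10)^(1/4).
T = 373 K.

T ≈ 373 K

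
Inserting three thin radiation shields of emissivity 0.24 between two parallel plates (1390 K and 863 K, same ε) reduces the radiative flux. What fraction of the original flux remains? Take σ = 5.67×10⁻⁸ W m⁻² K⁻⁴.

With N identical shields there are N+1 = 4 gaps in series, each with the same radiative resistance, so the flux falls to 1/(N+1) of its unshielded value.

ratio ≈ 0.250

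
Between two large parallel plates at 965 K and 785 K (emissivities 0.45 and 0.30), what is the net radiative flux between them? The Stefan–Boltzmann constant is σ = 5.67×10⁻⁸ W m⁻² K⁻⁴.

q ≈ 6070 W/m²

For two large parallel gray plates, q = σ(T₁⁴ − T₂⁴) / (1/ε₁ + 1/ε₂ − 1).
1/ε₁ + 1/ε₂ − 1 = 1/0.45 + 1/0.30 − 1 = 4.556.
T₁⁴ − T₂⁴ = 8.67×10^11 − 3.80×10^11 = 4.87×10^11 K⁴.
q = 5.67×10⁻⁸ × 4.87×10^11 / 4.556 = 6070 W/m².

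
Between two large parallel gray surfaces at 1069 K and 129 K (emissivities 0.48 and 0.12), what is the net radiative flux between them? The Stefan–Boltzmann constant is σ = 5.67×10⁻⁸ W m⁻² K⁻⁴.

For two large parallel gray plates, q = σ(T₁⁴ − T₂⁴) / (1/ε₁ + 1/ε₂ − 1).
1/ε₁ + 1/ε₂ − 1 = 1/0.48 + 1/0.12 − 1 = 9.417.
T₁⁴ − T₂⁴ = 1.31×10^12 − 2.77×10^8 = 1.31×10^12 K⁴.
q = 5.67×10⁻⁸ × 1.31×10^12 / 9.417 = 7860 W/m².

q ≈ 7860 W/m²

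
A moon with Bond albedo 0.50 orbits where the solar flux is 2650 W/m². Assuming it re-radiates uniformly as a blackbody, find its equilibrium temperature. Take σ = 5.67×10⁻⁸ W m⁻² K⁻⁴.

Power absorbed = (1−a)S·πR²; power emitted = 4πR²σT⁴. Equating and cancelling πR²:
T = ((1−a)S / 4σ)^(1/4) = (1320 / (4 × 5.67×10⁻⁸))^(1/4) = (5.84×10^9)^(1/4).
T = 276 K.

T ≈ 276 K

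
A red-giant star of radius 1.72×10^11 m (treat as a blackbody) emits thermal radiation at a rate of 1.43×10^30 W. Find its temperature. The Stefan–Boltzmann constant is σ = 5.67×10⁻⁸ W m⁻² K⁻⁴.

A = 4πr² = 4π × (1.72×10^11)² = 3.72×10^23 m².
From P = σAT⁴, T = (P / σA)^(1/4) = (1.43×10^30 / (5.67×10⁻⁸ × 3.72×10^23))^(1/4).
T = (6.78×10^13)^(1/4) = 2870 K.

T ≈ 2870 K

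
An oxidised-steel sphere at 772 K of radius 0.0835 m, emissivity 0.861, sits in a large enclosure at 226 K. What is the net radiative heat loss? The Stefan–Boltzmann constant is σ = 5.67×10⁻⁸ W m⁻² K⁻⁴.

Q ≈ 1510 W

A = 4πr² = 4π × (0.0835)² = 0.0876 m².
Q = εσA(T⁴ − T_s⁴). T⁴ − T_s⁴ = (772)⁴ − (226)⁴ = 3.55×10^11 − 2.61×10^9 = 3.53×10^11 K⁴.
Q = 0.861 × 5.67×10⁻⁸ × 0.0876 × 3.53×10^11 = 1510 W.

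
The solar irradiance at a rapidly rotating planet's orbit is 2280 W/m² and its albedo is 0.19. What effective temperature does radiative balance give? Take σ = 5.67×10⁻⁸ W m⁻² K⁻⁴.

Power absorbed = (1−a)S·πR²; power emitted = 4πR²σT⁴. Equating and cancelling πR²:
T = ((1−a)S / 4σ)^(1/4) = (1850 / (4 × 5.67×10⁻⁸))^(1/4) = (8.14×10^9)^(1/4).
T = 300 K.

T ≈ 300 K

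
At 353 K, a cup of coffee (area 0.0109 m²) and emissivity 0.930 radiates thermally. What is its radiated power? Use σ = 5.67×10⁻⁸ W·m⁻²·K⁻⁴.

Stefan–Boltzmann: P = εσAT⁴ = 0.930 × 5.67×10⁻⁸ × 0.0109 × (353)⁴ = 0.930 × 5.67×10⁻⁸ × 0.0109 × 1.55×10^10.
P = 8.92 W.

P ≈ 8.92 W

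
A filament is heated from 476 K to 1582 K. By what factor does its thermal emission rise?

P ∝ T⁴, so the ratio is (1582/476)⁴ = (3.324)⁴ = 122.

ratio ≈ 122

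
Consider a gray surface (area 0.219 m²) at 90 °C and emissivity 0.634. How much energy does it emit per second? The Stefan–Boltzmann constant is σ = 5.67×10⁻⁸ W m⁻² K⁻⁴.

90 °C = 363 K.
Stefan–Boltzmann: P = εσAT⁴ = 0.634 × 5.67×10⁻⁸ × 0.219 × (363)⁴ = 0.634 × 5.67×10⁻⁸ × 0.219 × 1.74×10^10.
P = 137 W.

P ≈ 137 W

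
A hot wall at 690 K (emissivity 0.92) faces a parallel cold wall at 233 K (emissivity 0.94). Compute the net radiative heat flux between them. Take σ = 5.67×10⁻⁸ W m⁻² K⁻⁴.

For two large parallel gray plates, q = σ(T₁⁴ − T₂⁴) / (1/ε₁ + 1/ε₂ − 1).
1/ε₁ + 1/ε₂ − 1 = 1/0.92 + 1/0.94 − 1 = 1.151.
T₁⁴ − T₂⁴ = 2.27×10^11 − 2.95×10^9 = 2.24×10^11 K⁴.
q = 5.67×10⁻⁸ × 2.24×10^11 / 1.151 = 11000 W/m².

q ≈ 11000 W/m²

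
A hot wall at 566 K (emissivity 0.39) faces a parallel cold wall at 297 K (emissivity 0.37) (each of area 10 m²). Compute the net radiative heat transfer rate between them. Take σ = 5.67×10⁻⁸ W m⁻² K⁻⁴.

For two large parallel gray plates, q = σ(T₁⁴ − T₂⁴) / (1/ε₁ + 1/ε₂ − 1).
1/ε₁ + 1/ε₂ − 1 = 1/0.39 + 1/0.37 − 1 = 4.267.
T₁⁴ − T₂⁴ = 1.03×10^11 − 7.78×10^9 = 9.48×10^10 K⁴.
q = 5.67×10⁻⁸ × 9.48×10^10 / 4.267 = 1260 W/m².
Q = q·A = 1260 × 10 = 12600 W.

Q ≈ 12600 W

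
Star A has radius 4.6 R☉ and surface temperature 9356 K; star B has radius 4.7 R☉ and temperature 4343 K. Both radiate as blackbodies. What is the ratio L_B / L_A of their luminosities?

L = 4πR²σT⁴ ∝ R²T⁴, so L_B/L_A = (4.7/4.6)² × (4343/9356)⁴ = 1.04 × 0.0464 = 0.0485.

L_B/L_A ≈ 0.0485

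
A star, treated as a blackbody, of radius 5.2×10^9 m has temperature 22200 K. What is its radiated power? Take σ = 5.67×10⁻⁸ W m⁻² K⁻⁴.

P ≈ 4.68×10^30 W

A = 4πr² = 4π × (5.2×10^9)² = 3.40×10^20 m².
P = σAT⁴ = 5.67×10⁻⁸ × 3.40×10^20 × (22200)⁴ = 5.67×10⁻⁸ × 3.40×10^20 × 2.43×10^17.
P = 4.68×10^30 W.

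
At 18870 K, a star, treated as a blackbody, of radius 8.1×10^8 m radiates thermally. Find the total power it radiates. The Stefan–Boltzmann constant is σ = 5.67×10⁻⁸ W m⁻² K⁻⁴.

P ≈ 5.93×10^28 W

A = 4πr² = 4π × (8.1×10^8)² = 8.24×10^18 m².
P = σAT⁴ = 5.67×10⁻⁸ × 8.24×10^18 × (18870)⁴ = 5.67×10⁻⁸ × 8.24×10^18 × 1.27×10^17.
P = 5.93×10^28 W.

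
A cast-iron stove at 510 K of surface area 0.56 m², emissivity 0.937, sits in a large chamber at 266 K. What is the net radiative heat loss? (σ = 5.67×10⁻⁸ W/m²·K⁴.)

Q = εσA(T⁴ − T_s⁴). T⁴ − T_s⁴ = (510)⁴ − (266)⁴ = 6.77×10^10 − 5.01×10^9 = 6.26×10^10 K⁴.
Q = 0.937 × 5.67×10⁻⁸ × 0.560 × 6.26×10^10 = 1860 W.

Q ≈ 1860 W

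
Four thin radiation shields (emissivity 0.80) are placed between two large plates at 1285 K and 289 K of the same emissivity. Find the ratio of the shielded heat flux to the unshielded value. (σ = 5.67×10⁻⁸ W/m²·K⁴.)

With N identical shields there are N+1 = 5 gaps in series, each with the same radiative resistance, so the flux falls to 1/(N+1) of its unshielded value.

ratio ≈ 0.200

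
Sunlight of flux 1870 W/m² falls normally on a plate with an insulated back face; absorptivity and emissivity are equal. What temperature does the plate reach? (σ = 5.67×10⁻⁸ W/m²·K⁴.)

T ≈ 426 K

Absorbed flux αS = emitted flux εσT⁴ (one radiating face); with α = ε, T = (S/σ)^(1/4).
T = (1870 / 5.67×10⁻⁸)^(1/4) = (3.30×10^10)^(1/4).
T = 426 K.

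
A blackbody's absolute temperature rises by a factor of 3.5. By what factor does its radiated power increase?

P ∝ T⁴, so the power scales as (3.5)⁴ = 150.

factor ≈ 150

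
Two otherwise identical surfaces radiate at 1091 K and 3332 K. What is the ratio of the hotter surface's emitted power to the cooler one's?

ratio ≈ 87.0

P ∝ T⁴, so the ratio is (3332/1091)⁴ = (3.054)⁴ = 87.0.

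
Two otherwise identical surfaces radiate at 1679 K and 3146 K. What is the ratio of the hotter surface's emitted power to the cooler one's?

P ∝ T⁴, so the ratio is (3146/1679)⁴ = (1.874)⁴ = 12.3.

ratio ≈ 12.3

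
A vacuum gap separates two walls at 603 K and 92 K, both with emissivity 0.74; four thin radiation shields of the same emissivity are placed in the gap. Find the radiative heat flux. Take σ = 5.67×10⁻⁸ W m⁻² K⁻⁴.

Each of the 5 gaps contributes resistance (2/ε − 1) = 2/0.74 − 1 = 1.703; total = 8.514.
q = σ(T₁⁴ − T₂⁴) / 8.514 = 5.67×10⁻⁸ × 1.32×10^11 / 8.514 = 880 W/m².

q ≈ 880 W/m²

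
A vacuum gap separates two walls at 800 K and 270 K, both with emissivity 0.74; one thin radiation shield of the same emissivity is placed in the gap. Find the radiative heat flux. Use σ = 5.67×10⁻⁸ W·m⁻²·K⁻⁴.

Each of the 2 gaps contributes resistance (2/ε − 1) = 2/0.74 − 1 = 1.703; total = 3.405.
q = σ(T₁⁴ − T₂⁴) / 3.405 = 5.67×10⁻⁸ × 4.04×10^11 / 3.405 = 6730 W/m².

q ≈ 6730 W/m²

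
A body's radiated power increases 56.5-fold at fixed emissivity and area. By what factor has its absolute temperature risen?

P ∝ T⁴ ⇒ T ∝ P^(1/4), so T scales by (56.5)^(1/4) = 2.74.

factor ≈ 2.74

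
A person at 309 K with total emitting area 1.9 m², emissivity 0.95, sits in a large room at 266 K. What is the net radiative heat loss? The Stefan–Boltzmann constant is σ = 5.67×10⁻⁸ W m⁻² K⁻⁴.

Q = εσA(T⁴ − T_s⁴). T⁴ − T_s⁴ = (309)⁴ − (266)⁴ = 9.12×10^9 − 5.01×10^9 = 4.11×10^9 K⁴.
Q = 0.95 × 5.67×10⁻⁸ × 1.90 × 4.11×10^9 = 421 W.

Q ≈ 421 W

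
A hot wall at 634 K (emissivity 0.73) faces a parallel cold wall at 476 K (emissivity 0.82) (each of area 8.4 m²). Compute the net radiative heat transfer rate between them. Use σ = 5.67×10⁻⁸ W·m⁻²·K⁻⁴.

Q ≈ 33000 W

For two large parallel gray plates, q = σ(T₁⁴ − T₂⁴) / (1/ε₁ + 1/ε₂ − 1).
1/ε₁ + 1/ε₂ − 1 = 1/0.73 + 1/0.82 − 1 = 1.589.
T₁⁴ − T₂⁴ = 1.62×10^11 − 5.13×10^10 = 1.10×10^11 K⁴.
q = 5.67×10⁻⁸ × 1.10×10^11 / 1.589 = 3930 W/m².
Q = q·A = 3930 × 8.4 = 33000 W.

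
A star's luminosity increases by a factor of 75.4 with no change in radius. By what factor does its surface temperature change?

P ∝ T⁴ ⇒ T ∝ P^(1/4), so T scales by (75.4)^(1/4) = 2.95.

factor ≈ 2.95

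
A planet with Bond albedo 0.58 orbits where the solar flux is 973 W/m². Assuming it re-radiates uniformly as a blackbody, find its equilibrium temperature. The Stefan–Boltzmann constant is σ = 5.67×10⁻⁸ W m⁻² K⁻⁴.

T ≈ 206 K

Power absorbed = (1−a)S·πR²; power emitted = 4πR²σT⁴. Equating and cancelling πR²:
T = ((1−a)S / 4σ)^(1/4) = (409 / (4 × 5.67×10⁻⁸))^(1/4) = (1.80×10^9)^(1/4).
T = 206 K.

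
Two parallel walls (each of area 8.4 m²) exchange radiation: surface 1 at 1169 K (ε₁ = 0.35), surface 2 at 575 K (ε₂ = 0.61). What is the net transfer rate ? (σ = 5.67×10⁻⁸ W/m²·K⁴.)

For two large parallel gray plates, q = σ(T₁⁴ − T₂⁴) / (1/ε₁ + 1/ε₂ − 1).
1/ε₁ + 1/ε₂ − 1 = 1/0.35 + 1/0.61 − 1 = 3.496.
T₁⁴ − T₂⁴ = 1.87×10^12 − 1.09×10^11 = 1.76×10^12 K⁴.
q = 5.67×10⁻⁸ × 1.76×10^12 / 3.496 = 28500 W/m².
Q = q·A = 28500 × 8.4 = 2.39×10^5 W.

Q ≈ 2.39×10^5 W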